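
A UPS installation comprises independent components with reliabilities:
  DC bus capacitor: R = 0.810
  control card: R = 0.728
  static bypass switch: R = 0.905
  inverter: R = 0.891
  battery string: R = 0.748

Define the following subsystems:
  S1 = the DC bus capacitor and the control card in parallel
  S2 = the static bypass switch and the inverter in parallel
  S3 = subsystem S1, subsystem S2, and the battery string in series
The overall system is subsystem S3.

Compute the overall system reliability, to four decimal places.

Parallel (DC bus capacitor and control card): 1 − (1 − 0.810000)(1 − 0.728000) = 0.948320
Parallel (static bypass switch and inverter): 1 − (1 − 0.905000)(1 − 0.891000) = 0.989645
Series ([0.948320], [0.989645], and battery string): 0.948320 × 0.989645 × 0.748000 = 0.7020

0.7020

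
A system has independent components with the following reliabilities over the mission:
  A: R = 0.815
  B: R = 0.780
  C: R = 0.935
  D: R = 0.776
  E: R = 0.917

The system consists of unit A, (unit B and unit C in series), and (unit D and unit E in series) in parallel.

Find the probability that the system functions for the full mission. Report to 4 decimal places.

Series (B and C): 0.780000 × 0.935000 = 0.729300
Series (D and E): 0.776000 × 0.917000 = 0.711592
Parallel (A, [0.729300], and [0.711592]): 1 − (1 − 0.815000)(1 − 0.729300)(1 − 0.711592) = 0.9856

0.9856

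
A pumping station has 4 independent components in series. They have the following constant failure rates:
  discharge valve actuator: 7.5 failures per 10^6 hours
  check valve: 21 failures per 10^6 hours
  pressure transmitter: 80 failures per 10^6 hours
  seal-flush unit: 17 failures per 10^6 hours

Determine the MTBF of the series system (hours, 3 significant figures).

7970

Series of exponential components: λ_sys = Σ λ_i
λ_sys = 0.0000075 + 0.000021 + 0.000080 + 0.000017 = 1.2550e-04 /h
MTBF = 1 / λ_sys = 7970 h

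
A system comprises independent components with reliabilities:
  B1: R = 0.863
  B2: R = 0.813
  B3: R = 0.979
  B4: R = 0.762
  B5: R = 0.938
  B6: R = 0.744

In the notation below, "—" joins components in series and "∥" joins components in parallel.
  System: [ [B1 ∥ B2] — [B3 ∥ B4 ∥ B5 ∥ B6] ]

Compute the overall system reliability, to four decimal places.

Parallel (B1 and B2): 1 − (1 − 0.863000)(1 − 0.813000) = 0.974381
Parallel (B3, B4, B5, and B6): 1 − (1 − 0.979000)(1 − 0.762000)(1 − 0.938000)(1 − 0.744000) = 0.999921
Series ([0.974381] and [0.999921]): 0.974381 × 0.999921 = 0.9743

0.9743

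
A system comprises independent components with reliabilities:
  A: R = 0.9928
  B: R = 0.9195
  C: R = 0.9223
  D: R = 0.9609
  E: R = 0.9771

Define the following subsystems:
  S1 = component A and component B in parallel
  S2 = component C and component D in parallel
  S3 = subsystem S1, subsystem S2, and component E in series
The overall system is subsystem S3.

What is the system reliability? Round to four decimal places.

Parallel (A and B): 1 − (1 − 0.992800)(1 − 0.919500) = 0.999420
Parallel (C and D): 1 − (1 − 0.922300)(1 − 0.960900) = 0.996962
Series ([0.999420], [0.996962], and E): 0.999420 × 0.996962 × 0.977100 = 0.9736

0.9736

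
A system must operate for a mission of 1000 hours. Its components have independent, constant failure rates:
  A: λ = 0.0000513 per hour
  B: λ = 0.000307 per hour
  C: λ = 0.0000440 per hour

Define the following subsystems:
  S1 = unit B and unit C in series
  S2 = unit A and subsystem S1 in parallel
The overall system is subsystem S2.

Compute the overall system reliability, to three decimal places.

0.985

R(A) = exp(−0.0000513 × 1000) = 0.94999
R(B) = exp(−0.000307 × 1000) = 0.73565
R(C) = exp(−0.0000440 × 1000) = 0.95695
Series (B and C): 0.73565 × 0.95695 = 0.70398
Parallel (A and [0.70398]): 1 − (1 − 0.94999)(1 − 0.70398) = 0.985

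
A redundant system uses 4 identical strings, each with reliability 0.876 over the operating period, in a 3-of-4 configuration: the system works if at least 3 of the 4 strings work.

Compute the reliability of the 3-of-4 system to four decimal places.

R = Σ_{i=3}^{4} C(4,i) p^i (1−p)^{4−i} with p = 0.876
C(4,3)·0.876^3·0.124^1 = 0.333422
C(4,4)·0.876^4·0.124^0 = 0.588866
Sum = 0.9223

0.9223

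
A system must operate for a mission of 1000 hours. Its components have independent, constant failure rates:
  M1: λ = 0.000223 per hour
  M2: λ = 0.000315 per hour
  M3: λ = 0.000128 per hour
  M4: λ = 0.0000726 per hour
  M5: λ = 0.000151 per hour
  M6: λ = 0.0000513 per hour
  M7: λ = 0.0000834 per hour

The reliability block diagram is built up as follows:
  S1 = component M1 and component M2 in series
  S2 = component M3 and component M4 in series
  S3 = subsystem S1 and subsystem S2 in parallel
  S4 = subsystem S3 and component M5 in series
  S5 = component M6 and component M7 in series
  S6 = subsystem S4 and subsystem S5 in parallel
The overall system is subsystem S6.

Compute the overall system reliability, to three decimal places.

0.974

R(M1) = exp(−0.000223 × 1000) = 0.80011
R(M2) = exp(−0.000315 × 1000) = 0.72979
R(M3) = exp(−0.000128 × 1000) = 0.87985
R(M4) = exp(−0.0000726 × 1000) = 0.92997
R(M5) = exp(−0.000151 × 1000) = 0.85985
R(M6) = exp(−0.0000513 × 1000) = 0.94999
R(M7) = exp(−0.0000834 × 1000) = 0.91998
Series (M1 and M2): 0.80011 × 0.72979 = 0.58391
Series (M3 and M4): 0.87985 × 0.92997 = 0.81823
Parallel ([0.58391] and [0.81823]): 1 − (1 − 0.58391)(1 − 0.81823) = 0.92437
Series ([0.92437] and M5): 0.92437 × 0.85985 = 0.79482
Series (M6 and M7): 0.94999 × 0.91998 = 0.87397
Parallel ([0.79482] and [0.87397]): 1 − (1 − 0.79482)(1 − 0.87397) = 0.974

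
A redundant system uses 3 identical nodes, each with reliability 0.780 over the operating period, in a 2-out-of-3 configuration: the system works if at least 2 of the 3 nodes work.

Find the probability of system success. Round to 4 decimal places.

R = Σ_{i=2}^{3} C(3,i) p^i (1−p)^{3−i} with p = 0.780
C(3,2)·0.780^2·0.220^1 = 0.401544
C(3,3)·0.780^3·0.220^0 = 0.474552
Sum = 0.8761

0.8761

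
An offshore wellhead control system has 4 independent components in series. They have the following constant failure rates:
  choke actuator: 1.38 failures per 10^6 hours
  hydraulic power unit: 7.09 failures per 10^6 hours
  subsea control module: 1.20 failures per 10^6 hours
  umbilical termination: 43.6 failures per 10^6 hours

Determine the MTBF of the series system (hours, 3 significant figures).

Series of exponential components: λ_sys = Σ λ_i
λ_sys = 0.00000138 + 0.00000709 + 0.00000120 + 0.0000436 = 5.3270e-05 /h
MTBF = 1 / λ_sys = 18800 h

18800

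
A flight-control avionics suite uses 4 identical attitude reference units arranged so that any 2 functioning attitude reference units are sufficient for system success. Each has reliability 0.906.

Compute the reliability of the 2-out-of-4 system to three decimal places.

0.997

R = Σ_{i=2}^{4} C(4,i) p^i (1−p)^{4−i} with p = 0.906
C(4,2)·0.906^2·0.094^2 = 0.04352
C(4,3)·0.906^3·0.094^1 = 0.27962
C(4,4)·0.906^4·0.094^0 = 0.67377
Sum = 0.997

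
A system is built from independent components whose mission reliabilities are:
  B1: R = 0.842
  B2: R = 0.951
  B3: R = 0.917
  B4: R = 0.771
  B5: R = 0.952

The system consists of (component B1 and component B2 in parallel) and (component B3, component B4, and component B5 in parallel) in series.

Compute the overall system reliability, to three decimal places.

0.991

Parallel (B1 and B2): 1 − (1 − 0.84200)(1 − 0.95100) = 0.99226
Parallel (B3, B4, and B5): 1 − (1 − 0.91700)(1 − 0.77100)(1 − 0.95200) = 0.99909
Series ([0.99226] and [0.99909]): 0.99226 × 0.99909 = 0.991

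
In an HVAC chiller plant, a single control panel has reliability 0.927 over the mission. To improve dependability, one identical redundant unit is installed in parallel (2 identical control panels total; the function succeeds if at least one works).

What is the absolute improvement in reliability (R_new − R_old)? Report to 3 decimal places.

0.068

R_before = 0.927
R_after = 1 − (1 − 0.927)^2 = 0.995
ΔR = 0.995 − 0.927 = 0.068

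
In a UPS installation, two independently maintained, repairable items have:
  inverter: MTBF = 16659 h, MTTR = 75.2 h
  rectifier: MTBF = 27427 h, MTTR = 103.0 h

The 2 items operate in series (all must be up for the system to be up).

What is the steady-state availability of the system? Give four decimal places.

A(inverter) = MTBF/(MTBF+MTTR) = 16659/(16659+75.2) = 0.995506
A(rectifier) = MTBF/(MTBF+MTTR) = 27427/(27427+103.0) = 0.996259
Series availability: 0.995506 × 0.996259 = 0.9918

0.9918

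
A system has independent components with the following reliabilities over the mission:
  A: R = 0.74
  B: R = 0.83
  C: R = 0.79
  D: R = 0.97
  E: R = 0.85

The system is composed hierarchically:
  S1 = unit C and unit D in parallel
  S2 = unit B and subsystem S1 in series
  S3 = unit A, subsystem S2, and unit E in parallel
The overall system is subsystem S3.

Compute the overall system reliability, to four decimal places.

Parallel (C and D): 1 − (1 − 0.790000)(1 − 0.970000) = 0.993700
Series (B and [0.993700]): 0.830000 × 0.993700 = 0.824771
Parallel (A, [0.824771], and E): 1 − (1 − 0.740000)(1 − 0.824771)(1 − 0.850000) = 0.9932

0.9932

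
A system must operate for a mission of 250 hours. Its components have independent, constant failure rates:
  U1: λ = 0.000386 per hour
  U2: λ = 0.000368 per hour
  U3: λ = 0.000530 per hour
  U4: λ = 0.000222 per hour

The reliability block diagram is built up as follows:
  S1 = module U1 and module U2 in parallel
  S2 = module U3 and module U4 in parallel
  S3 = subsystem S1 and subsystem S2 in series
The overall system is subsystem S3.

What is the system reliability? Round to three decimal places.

R(U1) = exp(−0.000386 × 250) = 0.90801
R(U2) = exp(−0.000368 × 250) = 0.91211
R(U3) = exp(−0.000530 × 250) = 0.87590
R(U4) = exp(−0.000222 × 250) = 0.94601
Parallel (U1 and U2): 1 − (1 − 0.90801)(1 − 0.91211) = 0.99191
Parallel (U3 and U4): 1 − (1 − 0.87590)(1 − 0.94601) = 0.99330
Series ([0.99191] and [0.99330]): 0.99191 × 0.99330 = 0.985

0.985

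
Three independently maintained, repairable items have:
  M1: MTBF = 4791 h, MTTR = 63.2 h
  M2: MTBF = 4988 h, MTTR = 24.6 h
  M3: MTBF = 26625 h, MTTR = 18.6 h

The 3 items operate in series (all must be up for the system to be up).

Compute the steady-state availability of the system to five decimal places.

A(M1) = MTBF/(MTBF+MTTR) = 4791/(4791+63.2) = 0.986980
A(M2) = MTBF/(MTBF+MTTR) = 4988/(4988+24.6) = 0.995092
A(M3) = MTBF/(MTBF+MTTR) = 26625/(26625+18.6) = 0.999302
Series availability: 0.986980 × 0.995092 × 0.999302 = 0.98145

0.98145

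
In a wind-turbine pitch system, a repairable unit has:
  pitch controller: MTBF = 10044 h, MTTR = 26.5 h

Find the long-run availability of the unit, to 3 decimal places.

0.997

A(pitch controller) = MTBF/(MTBF+MTTR) = 10044/(10044+26.5) = 0.997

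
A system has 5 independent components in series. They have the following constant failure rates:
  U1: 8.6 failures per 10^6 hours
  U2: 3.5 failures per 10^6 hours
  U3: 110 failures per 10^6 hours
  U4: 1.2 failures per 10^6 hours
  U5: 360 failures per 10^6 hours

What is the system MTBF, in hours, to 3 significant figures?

2070

Series of exponential components: λ_sys = Σ λ_i
λ_sys = 0.0000086 + 0.0000035 + 0.00011 + 0.0000012 + 0.00036 = 4.8330e-04 /h
MTBF = 1 / λ_sys = 2070 h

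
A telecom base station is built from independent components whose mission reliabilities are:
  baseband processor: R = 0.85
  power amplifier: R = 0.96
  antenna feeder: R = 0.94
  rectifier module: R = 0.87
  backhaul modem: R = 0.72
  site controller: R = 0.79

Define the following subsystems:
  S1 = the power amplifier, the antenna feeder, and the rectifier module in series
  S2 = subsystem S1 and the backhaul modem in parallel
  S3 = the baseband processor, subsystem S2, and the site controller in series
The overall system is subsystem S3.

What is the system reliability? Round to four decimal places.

Series (power amplifier, antenna feeder, and rectifier module): 0.960000 × 0.940000 × 0.870000 = 0.785088
Parallel ([0.785088] and backhaul modem): 1 − (1 − 0.785088)(1 − 0.720000) = 0.939825
Series (baseband processor, [0.939825], and site controller): 0.850000 × 0.939825 × 0.790000 = 0.6311

0.6311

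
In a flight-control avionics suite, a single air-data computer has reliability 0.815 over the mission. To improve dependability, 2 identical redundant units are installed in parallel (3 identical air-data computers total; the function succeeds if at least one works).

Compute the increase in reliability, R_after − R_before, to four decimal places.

R_before = 0.815
R_after = 1 − (1 − 0.815)^3 = 0.9937
ΔR = 0.9937 − 0.815 = 0.1787

0.1787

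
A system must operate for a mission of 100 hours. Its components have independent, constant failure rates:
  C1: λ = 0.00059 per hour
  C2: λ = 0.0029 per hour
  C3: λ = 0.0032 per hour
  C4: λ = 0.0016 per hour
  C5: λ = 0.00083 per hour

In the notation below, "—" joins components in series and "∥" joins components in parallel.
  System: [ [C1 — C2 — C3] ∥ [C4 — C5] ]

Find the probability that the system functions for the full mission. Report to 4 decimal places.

0.8948

R(C1) = exp(−0.00059 × 100) = 0.942707
R(C2) = exp(−0.0029 × 100) = 0.748264
R(C3) = exp(−0.0032 × 100) = 0.726149
R(C4) = exp(−0.0016 × 100) = 0.852144
R(C5) = exp(−0.00083 × 100) = 0.920351
Series (C1, C2, and C3): 0.942707 × 0.748264 × 0.726149 = 0.512221
Series (C4 and C5): 0.852144 × 0.920351 = 0.784272
Parallel ([0.512221] and [0.784272]): 1 − (1 − 0.512221)(1 − 0.784272) = 0.8948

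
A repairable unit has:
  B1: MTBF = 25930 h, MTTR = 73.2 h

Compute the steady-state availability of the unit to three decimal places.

A(B1) = MTBF/(MTBF+MTTR) = 25930/(25930+73.2) = 0.997

0.997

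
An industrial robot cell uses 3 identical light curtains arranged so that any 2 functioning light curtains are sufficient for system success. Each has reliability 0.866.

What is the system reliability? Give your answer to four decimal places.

0.9509

R = Σ_{i=2}^{3} C(3,i) p^i (1−p)^{3−i} with p = 0.866
C(3,2)·0.866^2·0.134^1 = 0.301482
C(3,3)·0.866^3·0.134^0 = 0.649462
Sum = 0.9509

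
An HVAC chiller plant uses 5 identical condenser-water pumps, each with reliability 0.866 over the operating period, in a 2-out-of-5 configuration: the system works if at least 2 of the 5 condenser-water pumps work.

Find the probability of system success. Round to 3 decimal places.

0.999

R = Σ_{i=2}^{5} C(5,i) p^i (1−p)^{5−i} with p = 0.866
C(5,2)·0.866^2·0.134^3 = 0.01804
C(5,3)·0.866^3·0.134^2 = 0.11662
C(5,4)·0.866^4·0.134^1 = 0.37683
C(5,5)·0.866^5·0.134^0 = 0.48707
Sum = 0.999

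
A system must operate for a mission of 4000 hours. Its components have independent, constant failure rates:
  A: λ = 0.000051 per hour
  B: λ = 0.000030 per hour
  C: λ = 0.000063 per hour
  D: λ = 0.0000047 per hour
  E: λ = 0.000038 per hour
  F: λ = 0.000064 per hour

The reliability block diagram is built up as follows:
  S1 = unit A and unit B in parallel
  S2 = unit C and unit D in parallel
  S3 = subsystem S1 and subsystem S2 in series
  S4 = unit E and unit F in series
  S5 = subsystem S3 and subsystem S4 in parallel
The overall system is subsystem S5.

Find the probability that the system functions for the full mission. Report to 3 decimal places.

0.992

R(A) = exp(−0.000051 × 4000) = 0.81546
R(B) = exp(−0.000030 × 4000) = 0.88692
R(C) = exp(−0.000063 × 4000) = 0.77724
R(D) = exp(−0.0000047 × 4000) = 0.98138
R(E) = exp(−0.000038 × 4000) = 0.85899
R(F) = exp(−0.000064 × 4000) = 0.77414
Parallel (A and B): 1 − (1 − 0.81546)(1 − 0.88692) = 0.97913
Parallel (C and D): 1 − (1 − 0.77724)(1 − 0.98138) = 0.99585
Series ([0.97913] and [0.99585]): 0.97913 × 0.99585 = 0.97507
Series (E and F): 0.85899 × 0.77414 = 0.66498
Parallel ([0.97507] and [0.66498]): 1 − (1 − 0.97507)(1 − 0.66498) = 0.992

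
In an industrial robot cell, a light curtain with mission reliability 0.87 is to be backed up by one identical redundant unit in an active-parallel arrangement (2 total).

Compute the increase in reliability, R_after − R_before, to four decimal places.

R_before = 0.87
R_after = 1 − (1 − 0.87)^2 = 0.9831
ΔR = 0.9831 − 0.87 = 0.1131

0.1131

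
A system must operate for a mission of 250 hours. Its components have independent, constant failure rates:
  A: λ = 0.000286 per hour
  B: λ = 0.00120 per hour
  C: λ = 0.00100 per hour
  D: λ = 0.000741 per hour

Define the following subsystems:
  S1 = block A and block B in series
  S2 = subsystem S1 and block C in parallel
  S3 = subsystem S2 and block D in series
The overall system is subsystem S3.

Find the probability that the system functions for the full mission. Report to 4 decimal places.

0.7739

R(A) = exp(−0.000286 × 250) = 0.930996
R(B) = exp(−0.00120 × 250) = 0.740818
R(C) = exp(−0.00100 × 250) = 0.778801
R(D) = exp(−0.000741 × 250) = 0.830897
Series (A and B): 0.930996 × 0.740818 = 0.689699
Parallel ([0.689699] and C): 1 − (1 − 0.689699)(1 − 0.778801) = 0.931362
Series ([0.931362] and D): 0.931362 × 0.830897 = 0.7739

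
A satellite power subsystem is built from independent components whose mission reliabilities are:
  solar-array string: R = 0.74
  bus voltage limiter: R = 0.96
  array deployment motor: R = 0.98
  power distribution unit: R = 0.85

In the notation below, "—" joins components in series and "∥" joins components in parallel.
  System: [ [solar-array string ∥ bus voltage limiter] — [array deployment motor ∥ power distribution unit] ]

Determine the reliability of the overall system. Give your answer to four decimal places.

Parallel (solar-array string and bus voltage limiter): 1 − (1 − 0.740000)(1 − 0.960000) = 0.989600
Parallel (array deployment motor and power distribution unit): 1 − (1 − 0.980000)(1 − 0.850000) = 0.997000
Series ([0.989600] and [0.997000]): 0.989600 × 0.997000 = 0.9866

0.9866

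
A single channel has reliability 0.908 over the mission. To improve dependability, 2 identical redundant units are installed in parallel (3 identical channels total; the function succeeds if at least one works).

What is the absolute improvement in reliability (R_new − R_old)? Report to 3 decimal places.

R_before = 0.908
R_after = 1 − (1 − 0.908)^3 = 0.999
ΔR = 0.999 − 0.908 = 0.091

0.091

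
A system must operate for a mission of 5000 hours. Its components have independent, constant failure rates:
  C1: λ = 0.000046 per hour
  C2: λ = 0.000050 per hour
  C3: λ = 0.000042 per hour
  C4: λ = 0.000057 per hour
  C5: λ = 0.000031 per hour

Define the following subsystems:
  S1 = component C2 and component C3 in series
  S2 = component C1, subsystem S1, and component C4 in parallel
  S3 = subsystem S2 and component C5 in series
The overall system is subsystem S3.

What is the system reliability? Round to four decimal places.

R(C1) = exp(−0.000046 × 5000) = 0.794534
R(C2) = exp(−0.000050 × 5000) = 0.778801
R(C3) = exp(−0.000042 × 5000) = 0.810584
R(C4) = exp(−0.000057 × 5000) = 0.752014
R(C5) = exp(−0.000031 × 5000) = 0.856415
Series (C2 and C3): 0.778801 × 0.810584 = 0.631284
Parallel (C1, [0.631284], and C4): 1 − (1 − 0.794534)(1 − 0.631284)(1 − 0.752014) = 0.981213
Series ([0.981213] and C5): 0.981213 × 0.856415 = 0.8403

0.8403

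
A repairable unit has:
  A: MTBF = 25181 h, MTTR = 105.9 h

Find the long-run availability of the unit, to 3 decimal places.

A(A) = MTBF/(MTBF+MTTR) = 25181/(25181+105.9) = 0.996

0.996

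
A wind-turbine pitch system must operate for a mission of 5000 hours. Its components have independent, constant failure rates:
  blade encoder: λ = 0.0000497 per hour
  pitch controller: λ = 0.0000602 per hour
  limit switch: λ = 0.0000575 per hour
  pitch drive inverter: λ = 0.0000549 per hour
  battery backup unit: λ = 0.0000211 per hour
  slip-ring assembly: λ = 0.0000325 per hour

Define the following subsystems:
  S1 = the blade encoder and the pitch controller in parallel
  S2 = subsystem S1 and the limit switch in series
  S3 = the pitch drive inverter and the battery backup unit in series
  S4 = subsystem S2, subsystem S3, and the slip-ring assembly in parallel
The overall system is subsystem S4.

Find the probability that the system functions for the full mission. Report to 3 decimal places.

R(blade encoder) = exp(−0.0000497 × 5000) = 0.77997
R(pitch controller) = exp(−0.0000602 × 5000) = 0.74008
R(limit switch) = exp(−0.0000575 × 5000) = 0.75014
R(pitch drive inverter) = exp(−0.0000549 × 5000) = 0.75995
R(battery backup unit) = exp(−0.0000211 × 5000) = 0.89987
R(slip-ring assembly) = exp(−0.0000325 × 5000) = 0.85002
Parallel (blade encoder and pitch controller): 1 − (1 − 0.77997)(1 − 0.74008) = 0.94281
Series ([0.94281] and limit switch): 0.94281 × 0.75014 = 0.70724
Series (pitch drive inverter and battery backup unit): 0.75995 × 0.89987 = 0.68386
Parallel ([0.70724], [0.68386], and slip-ring assembly): 1 − (1 − 0.70724)(1 − 0.68386)(1 − 0.85002) = 0.986

0.986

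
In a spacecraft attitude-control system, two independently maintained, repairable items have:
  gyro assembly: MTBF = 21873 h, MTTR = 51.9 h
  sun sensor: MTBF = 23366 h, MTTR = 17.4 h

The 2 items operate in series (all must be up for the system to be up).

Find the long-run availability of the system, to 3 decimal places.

0.997

A(gyro assembly) = MTBF/(MTBF+MTTR) = 21873/(21873+51.9) = 0.997633
A(sun sensor) = MTBF/(MTBF+MTTR) = 23366/(23366+17.4) = 0.999256
Series availability: 0.997633 × 0.999256 = 0.997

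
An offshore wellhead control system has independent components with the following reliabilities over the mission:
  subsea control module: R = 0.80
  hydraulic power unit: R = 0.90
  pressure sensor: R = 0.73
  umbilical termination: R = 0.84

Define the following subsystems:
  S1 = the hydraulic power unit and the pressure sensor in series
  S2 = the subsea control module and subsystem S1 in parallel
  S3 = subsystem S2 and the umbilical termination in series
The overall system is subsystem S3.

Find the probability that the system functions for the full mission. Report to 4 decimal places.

Series (hydraulic power unit and pressure sensor): 0.900000 × 0.730000 = 0.657000
Parallel (subsea control module and [0.657000]): 1 − (1 − 0.800000)(1 − 0.657000) = 0.931400
Series ([0.931400] and umbilical termination): 0.931400 × 0.840000 = 0.7824

0.7824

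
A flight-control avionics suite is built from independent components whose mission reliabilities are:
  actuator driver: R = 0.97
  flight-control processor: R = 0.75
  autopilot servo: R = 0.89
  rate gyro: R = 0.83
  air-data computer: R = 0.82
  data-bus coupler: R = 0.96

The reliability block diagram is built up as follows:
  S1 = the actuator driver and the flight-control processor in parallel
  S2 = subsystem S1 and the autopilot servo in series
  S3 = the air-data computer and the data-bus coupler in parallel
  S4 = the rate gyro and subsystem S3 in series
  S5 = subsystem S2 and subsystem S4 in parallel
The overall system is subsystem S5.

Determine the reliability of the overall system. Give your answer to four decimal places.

0.9795

Parallel (actuator driver and flight-control processor): 1 − (1 − 0.970000)(1 − 0.750000) = 0.992500
Series ([0.992500] and autopilot servo): 0.992500 × 0.890000 = 0.883325
Parallel (air-data computer and data-bus coupler): 1 − (1 − 0.820000)(1 − 0.960000) = 0.992800
Series (rate gyro and [0.992800]): 0.830000 × 0.992800 = 0.824024
Parallel ([0.883325] and [0.824024]): 1 − (1 − 0.883325)(1 − 0.824024) = 0.9795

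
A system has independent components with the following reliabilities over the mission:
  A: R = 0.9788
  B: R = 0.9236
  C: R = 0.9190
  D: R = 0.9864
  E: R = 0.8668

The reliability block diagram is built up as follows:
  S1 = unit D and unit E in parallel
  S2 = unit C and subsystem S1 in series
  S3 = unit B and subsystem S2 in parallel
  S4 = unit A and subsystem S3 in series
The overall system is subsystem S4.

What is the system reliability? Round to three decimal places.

Parallel (D and E): 1 − (1 − 0.98640)(1 − 0.86680) = 0.99819
Series (C and [0.99819]): 0.91900 × 0.99819 = 0.91734
Parallel (B and [0.91734]): 1 − (1 − 0.92360)(1 − 0.91734) = 0.99368
Series (A and [0.99368]): 0.97880 × 0.99368 = 0.973

0.973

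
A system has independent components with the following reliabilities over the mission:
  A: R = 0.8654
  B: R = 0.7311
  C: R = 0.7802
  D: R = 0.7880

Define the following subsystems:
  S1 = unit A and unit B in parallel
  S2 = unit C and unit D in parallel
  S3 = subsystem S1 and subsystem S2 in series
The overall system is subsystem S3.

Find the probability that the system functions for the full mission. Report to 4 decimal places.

Parallel (A and B): 1 − (1 − 0.865400)(1 − 0.731100) = 0.963806
Parallel (C and D): 1 − (1 − 0.780200)(1 − 0.788000) = 0.953402
Series ([0.963806] and [0.953402]): 0.963806 × 0.953402 = 0.9189

0.9189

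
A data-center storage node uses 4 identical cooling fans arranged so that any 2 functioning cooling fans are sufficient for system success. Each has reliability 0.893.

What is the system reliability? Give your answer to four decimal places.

R = Σ_{i=2}^{4} C(4,i) p^i (1−p)^{4−i} with p = 0.893
C(4,2)·0.893^2·0.107^2 = 0.054780
C(4,3)·0.893^3·0.107^1 = 0.304788
C(4,4)·0.893^4·0.107^0 = 0.635925
Sum = 0.9955

0.9955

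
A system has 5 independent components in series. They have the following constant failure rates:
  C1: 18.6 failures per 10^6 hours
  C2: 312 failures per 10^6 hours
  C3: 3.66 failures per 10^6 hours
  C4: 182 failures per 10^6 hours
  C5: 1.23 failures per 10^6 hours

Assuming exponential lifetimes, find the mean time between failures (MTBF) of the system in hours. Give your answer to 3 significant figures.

1930

Series of exponential components: λ_sys = Σ λ_i
λ_sys = 0.0000186 + 0.000312 + 0.00000366 + 0.000182 + 0.00000123 = 5.1749e-04 /h
MTBF = 1 / λ_sys = 1930 h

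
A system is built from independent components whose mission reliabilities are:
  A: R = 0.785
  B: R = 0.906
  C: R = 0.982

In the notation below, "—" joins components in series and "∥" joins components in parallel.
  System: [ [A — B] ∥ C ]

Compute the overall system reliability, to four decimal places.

Series (A and B): 0.785000 × 0.906000 = 0.711210
Parallel ([0.711210] and C): 1 − (1 − 0.711210)(1 − 0.982000) = 0.9948

0.9948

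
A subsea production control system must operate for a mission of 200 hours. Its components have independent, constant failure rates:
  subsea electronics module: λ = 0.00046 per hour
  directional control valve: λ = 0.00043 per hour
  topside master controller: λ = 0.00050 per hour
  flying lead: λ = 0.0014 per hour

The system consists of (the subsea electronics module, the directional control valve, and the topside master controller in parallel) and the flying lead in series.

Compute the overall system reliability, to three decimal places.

R(subsea electronics module) = exp(−0.00046 × 200) = 0.91211
R(directional control valve) = exp(−0.00043 × 200) = 0.91759
R(topside master controller) = exp(−0.00050 × 200) = 0.90484
R(flying lead) = exp(−0.0014 × 200) = 0.75578
Parallel (subsea electronics module, directional control valve, and topside master controller): 1 − (1 − 0.91211)(1 − 0.91759)(1 − 0.90484) = 0.99931
Series ([0.99931] and flying lead): 0.99931 × 0.75578 = 0.755

0.755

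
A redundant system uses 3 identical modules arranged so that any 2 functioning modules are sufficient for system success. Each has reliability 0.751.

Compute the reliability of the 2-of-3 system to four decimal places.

R = Σ_{i=2}^{3} C(3,i) p^i (1−p)^{3−i} with p = 0.751
C(3,2)·0.751^2·0.249^1 = 0.421309
C(3,3)·0.751^3·0.249^0 = 0.423565
Sum = 0.8449

0.8449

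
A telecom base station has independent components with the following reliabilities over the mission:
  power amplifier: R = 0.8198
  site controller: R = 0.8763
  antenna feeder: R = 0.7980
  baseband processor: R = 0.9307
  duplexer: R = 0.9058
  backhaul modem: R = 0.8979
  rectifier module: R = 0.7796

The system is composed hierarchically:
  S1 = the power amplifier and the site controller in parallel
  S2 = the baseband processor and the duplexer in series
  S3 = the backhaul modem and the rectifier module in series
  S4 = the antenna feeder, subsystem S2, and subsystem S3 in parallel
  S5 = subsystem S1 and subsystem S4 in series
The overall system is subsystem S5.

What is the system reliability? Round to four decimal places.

0.9684

Parallel (power amplifier and site controller): 1 − (1 − 0.819800)(1 − 0.876300) = 0.977709
Series (baseband processor and duplexer): 0.930700 × 0.905800 = 0.843028
Series (backhaul modem and rectifier module): 0.897900 × 0.779600 = 0.700003
Parallel (antenna feeder, [0.843028], and [0.700003]): 1 − (1 − 0.798000)(1 − 0.843028)(1 − 0.700003) = 0.990488
Series ([0.977709] and [0.990488]): 0.977709 × 0.990488 = 0.9684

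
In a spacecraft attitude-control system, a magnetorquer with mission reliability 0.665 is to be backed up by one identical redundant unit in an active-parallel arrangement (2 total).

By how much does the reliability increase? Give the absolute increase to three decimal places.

0.223

R_before = 0.665
R_after = 1 − (1 − 0.665)^2 = 0.888
ΔR = 0.888 − 0.665 = 0.223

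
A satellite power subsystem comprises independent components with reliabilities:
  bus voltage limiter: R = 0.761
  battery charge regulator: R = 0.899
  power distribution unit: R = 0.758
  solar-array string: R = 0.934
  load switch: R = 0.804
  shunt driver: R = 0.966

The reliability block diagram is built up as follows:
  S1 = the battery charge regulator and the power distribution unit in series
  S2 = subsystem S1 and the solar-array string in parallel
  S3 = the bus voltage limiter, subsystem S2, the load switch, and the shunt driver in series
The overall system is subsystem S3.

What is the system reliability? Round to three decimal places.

Series (battery charge regulator and power distribution unit): 0.89900 × 0.75800 = 0.68144
Parallel ([0.68144] and solar-array string): 1 − (1 − 0.68144)(1 − 0.93400) = 0.97898
Series (bus voltage limiter, [0.97898], load switch, and shunt driver): 0.76100 × 0.97898 × 0.80400 × 0.96600 = 0.579

0.579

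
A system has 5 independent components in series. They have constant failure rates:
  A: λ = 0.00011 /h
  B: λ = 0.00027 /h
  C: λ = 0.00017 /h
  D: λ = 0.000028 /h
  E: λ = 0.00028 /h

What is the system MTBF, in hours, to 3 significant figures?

Series of exponential components: λ_sys = Σ λ_i
λ_sys = 0.00011 + 0.00027 + 0.00017 + 0.000028 + 0.00028 = 8.5800e-04 /h
MTBF = 1 / λ_sys = 1170 h

1170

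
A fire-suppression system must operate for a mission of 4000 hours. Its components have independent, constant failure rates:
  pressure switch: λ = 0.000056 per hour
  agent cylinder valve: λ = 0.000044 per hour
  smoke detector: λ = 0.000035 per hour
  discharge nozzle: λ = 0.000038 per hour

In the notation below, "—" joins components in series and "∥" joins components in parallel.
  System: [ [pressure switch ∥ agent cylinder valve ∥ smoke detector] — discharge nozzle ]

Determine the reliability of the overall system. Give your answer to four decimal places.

0.8554

R(pressure switch) = exp(−0.000056 × 4000) = 0.799315
R(agent cylinder valve) = exp(−0.000044 × 4000) = 0.838618
R(smoke detector) = exp(−0.000035 × 4000) = 0.869358
R(discharge nozzle) = exp(−0.000038 × 4000) = 0.858988
Parallel (pressure switch, agent cylinder valve, and smoke detector): 1 − (1 − 0.799315)(1 − 0.838618)(1 − 0.869358) = 0.995769
Series ([0.995769] and discharge nozzle): 0.995769 × 0.858988 = 0.8554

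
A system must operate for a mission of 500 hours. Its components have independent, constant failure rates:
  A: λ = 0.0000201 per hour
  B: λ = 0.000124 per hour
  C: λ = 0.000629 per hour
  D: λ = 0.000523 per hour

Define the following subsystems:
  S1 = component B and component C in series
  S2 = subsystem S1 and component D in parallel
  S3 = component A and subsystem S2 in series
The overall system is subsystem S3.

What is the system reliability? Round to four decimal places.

R(A) = exp(−0.0000201 × 500) = 0.990000
R(B) = exp(−0.000124 × 500) = 0.939883
R(C) = exp(−0.000629 × 500) = 0.730154
R(D) = exp(−0.000523 × 500) = 0.769896
Series (B and C): 0.939883 × 0.730154 = 0.686259
Parallel ([0.686259] and D): 1 − (1 − 0.686259)(1 − 0.769896) = 0.927807
Series (A and [0.927807]): 0.990000 × 0.927807 = 0.9185

0.9185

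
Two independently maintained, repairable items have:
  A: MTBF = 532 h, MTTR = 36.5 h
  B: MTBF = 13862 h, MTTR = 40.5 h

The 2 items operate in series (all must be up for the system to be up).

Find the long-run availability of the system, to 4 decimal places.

A(A) = MTBF/(MTBF+MTTR) = 532/(532+36.5) = 0.935796
A(B) = MTBF/(MTBF+MTTR) = 13862/(13862+40.5) = 0.997087
Series availability: 0.935796 × 0.997087 = 0.9331

0.9331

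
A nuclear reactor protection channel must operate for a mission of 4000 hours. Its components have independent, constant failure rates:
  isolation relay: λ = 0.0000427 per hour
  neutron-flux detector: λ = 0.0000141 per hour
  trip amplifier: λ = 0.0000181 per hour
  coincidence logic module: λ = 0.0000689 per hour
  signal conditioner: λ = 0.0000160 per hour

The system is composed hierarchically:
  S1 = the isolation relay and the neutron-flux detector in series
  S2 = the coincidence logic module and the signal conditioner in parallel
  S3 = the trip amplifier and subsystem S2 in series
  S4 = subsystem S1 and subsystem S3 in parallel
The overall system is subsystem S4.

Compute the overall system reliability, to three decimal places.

R(isolation relay) = exp(−0.0000427 × 4000) = 0.84299
R(neutron-flux detector) = exp(−0.0000141 × 4000) = 0.94516
R(trip amplifier) = exp(−0.0000181 × 4000) = 0.93016
R(coincidence logic module) = exp(−0.0000689 × 4000) = 0.75912
R(signal conditioner) = exp(−0.0000160 × 4000) = 0.93800
Series (isolation relay and neutron-flux detector): 0.84299 × 0.94516 = 0.79676
Parallel (coincidence logic module and signal conditioner): 1 − (1 − 0.75912)(1 − 0.93800) = 0.98507
Series (trip amplifier and [0.98507]): 0.93016 × 0.98507 = 0.91627
Parallel ([0.79676] and [0.91627]): 1 − (1 − 0.79676)(1 − 0.91627) = 0.983

0.983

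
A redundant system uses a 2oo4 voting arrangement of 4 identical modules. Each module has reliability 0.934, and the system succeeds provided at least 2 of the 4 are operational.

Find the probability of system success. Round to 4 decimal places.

0.9989

R = Σ_{i=2}^{4} C(4,i) p^i (1−p)^{4−i} with p = 0.934
C(4,2)·0.934^2·0.066^2 = 0.022800
C(4,3)·0.934^3·0.066^1 = 0.215102
C(4,4)·0.934^4·0.066^0 = 0.761005
Sum = 0.9989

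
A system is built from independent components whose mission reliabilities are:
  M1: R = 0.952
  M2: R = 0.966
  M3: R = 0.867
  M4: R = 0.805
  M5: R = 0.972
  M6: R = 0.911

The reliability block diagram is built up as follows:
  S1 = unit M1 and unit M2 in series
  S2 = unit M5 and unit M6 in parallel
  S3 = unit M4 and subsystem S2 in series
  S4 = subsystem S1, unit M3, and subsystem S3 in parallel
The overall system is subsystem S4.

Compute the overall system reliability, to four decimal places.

Series (M1 and M2): 0.952000 × 0.966000 = 0.919632
Parallel (M5 and M6): 1 − (1 − 0.972000)(1 − 0.911000) = 0.997508
Series (M4 and [0.997508]): 0.805000 × 0.997508 = 0.802994
Parallel ([0.919632], M3, and [0.802994]): 1 − (1 − 0.919632)(1 − 0.867000)(1 − 0.802994) = 0.9979

0.9979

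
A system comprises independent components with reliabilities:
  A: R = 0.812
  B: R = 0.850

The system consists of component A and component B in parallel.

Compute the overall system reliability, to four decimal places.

0.9718

Parallel (A and B): 1 − (1 − 0.812000)(1 − 0.850000) = 0.9718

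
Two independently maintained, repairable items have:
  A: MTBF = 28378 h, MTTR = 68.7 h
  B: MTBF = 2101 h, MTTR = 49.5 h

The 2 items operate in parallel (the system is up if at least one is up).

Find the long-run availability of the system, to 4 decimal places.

A(A) = MTBF/(MTBF+MTTR) = 28378/(28378+68.7) = 0.997585
A(B) = MTBF/(MTBF+MTTR) = 2101/(2101+49.5) = 0.976982
Parallel availability: 1 − (1 − 0.997585)(1 − 0.976982) = 0.9999

0.9999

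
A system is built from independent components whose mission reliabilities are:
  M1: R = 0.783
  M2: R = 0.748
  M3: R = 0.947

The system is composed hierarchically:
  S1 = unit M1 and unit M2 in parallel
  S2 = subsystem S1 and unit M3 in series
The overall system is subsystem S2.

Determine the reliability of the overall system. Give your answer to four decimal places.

0.8952

Parallel (M1 and M2): 1 − (1 − 0.783000)(1 − 0.748000) = 0.945316
Series ([0.945316] and M3): 0.945316 × 0.947000 = 0.8952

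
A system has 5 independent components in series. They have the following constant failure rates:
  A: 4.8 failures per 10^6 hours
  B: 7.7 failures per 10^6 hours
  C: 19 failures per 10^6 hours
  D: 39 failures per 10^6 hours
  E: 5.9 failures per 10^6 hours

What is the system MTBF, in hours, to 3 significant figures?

13100

Series of exponential components: λ_sys = Σ λ_i
λ_sys = 0.0000048 + 0.0000077 + 0.000019 + 0.000039 + 0.0000059 = 7.6400e-05 /h
MTBF = 1 / λ_sys = 13100 h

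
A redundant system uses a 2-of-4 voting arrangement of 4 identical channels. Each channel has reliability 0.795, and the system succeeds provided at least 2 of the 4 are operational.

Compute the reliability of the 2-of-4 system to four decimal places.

R = Σ_{i=2}^{4} C(4,i) p^i (1−p)^{4−i} with p = 0.795
C(4,2)·0.795^2·0.205^2 = 0.159365
C(4,3)·0.795^3·0.205^1 = 0.412017
C(4,4)·0.795^4·0.205^0 = 0.399456
Sum = 0.9708

0.9708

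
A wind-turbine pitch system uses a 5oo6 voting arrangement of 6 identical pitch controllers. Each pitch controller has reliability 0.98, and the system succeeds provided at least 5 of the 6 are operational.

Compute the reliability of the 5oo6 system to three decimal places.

0.994

R = Σ_{i=5}^{6} C(6,i) p^i (1−p)^{6−i} with p = 0.98
C(6,5)·0.98^5·0.02^1 = 0.10847
C(6,6)·0.98^6·0.02^0 = 0.88584
Sum = 0.994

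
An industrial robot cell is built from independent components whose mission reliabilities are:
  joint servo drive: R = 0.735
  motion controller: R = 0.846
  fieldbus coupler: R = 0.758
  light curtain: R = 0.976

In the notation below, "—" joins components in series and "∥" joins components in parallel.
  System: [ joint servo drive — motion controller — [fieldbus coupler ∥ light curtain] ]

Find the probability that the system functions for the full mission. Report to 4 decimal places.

0.6182

Parallel (fieldbus coupler and light curtain): 1 − (1 − 0.758000)(1 − 0.976000) = 0.994192
Series (joint servo drive, motion controller, and [0.994192]): 0.735000 × 0.846000 × 0.994192 = 0.6182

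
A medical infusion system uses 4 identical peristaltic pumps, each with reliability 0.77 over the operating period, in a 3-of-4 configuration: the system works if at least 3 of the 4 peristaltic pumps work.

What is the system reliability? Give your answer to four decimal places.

0.7715

R = Σ_{i=3}^{4} C(4,i) p^i (1−p)^{4−i} with p = 0.77
C(4,3)·0.77^3·0.23^1 = 0.420010
C(4,4)·0.77^4·0.23^0 = 0.351530
Sum = 0.7715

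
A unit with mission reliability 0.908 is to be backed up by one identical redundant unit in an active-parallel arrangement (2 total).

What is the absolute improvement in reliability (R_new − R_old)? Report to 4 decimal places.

0.0835

R_before = 0.908
R_after = 1 − (1 − 0.908)^2 = 0.9915
ΔR = 0.9915 − 0.908 = 0.0835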